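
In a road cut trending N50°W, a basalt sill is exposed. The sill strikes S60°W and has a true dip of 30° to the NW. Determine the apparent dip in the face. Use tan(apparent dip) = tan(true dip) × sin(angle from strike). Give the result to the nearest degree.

The section lies 70° from the strike.
tan(apparent dip) = tan 30° · sin 70° = 0.5425
α = arctan(0.5425) = 28.48°

28°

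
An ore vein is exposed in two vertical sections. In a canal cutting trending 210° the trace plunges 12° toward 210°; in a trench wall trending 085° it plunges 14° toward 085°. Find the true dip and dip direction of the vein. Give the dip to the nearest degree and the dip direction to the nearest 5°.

true dip 27°, dip direction 145°

Represent each trace as a vector plunging at its apparent dip toward its trend (east-north-up frame): v₁ = (-0.489, -0.847, -0.208), v₂ = (0.967, 0.085, -0.242).
The plane normal is n = v₁ × v₂ ∝ (0.223, -0.319, 0.777).
Dip δ = arctan(|n_h|/n_z) = arctan(0.389/0.777) = 26.6°.
Dip direction = azimuth of (n_x, n_y) = atan2(0.223, -0.319) = 145°.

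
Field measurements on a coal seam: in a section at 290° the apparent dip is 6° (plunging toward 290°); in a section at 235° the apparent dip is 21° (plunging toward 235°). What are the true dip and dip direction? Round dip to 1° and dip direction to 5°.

Represent each trace as a vector plunging at its apparent dip toward its trend (east-north-up frame): v₁ = (-0.935, 0.340, -0.105), v₂ = (-0.765, -0.535, -0.358).
Cross product v₁ × v₂ gives the pole to the plane: n ∝ (-0.178, -0.255, 0.761).
True dip = arccos(n_z / |n|) = arccos(0.9257) = 22.2°.
Dip direction = azimuth of (n_x, n_y) = atan2(-0.178, -0.255) = 215°.

true dip 22°, dip direction 215°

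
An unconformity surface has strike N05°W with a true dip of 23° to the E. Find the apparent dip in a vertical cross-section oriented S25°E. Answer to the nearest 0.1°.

8.3°

The strike is N05°W and the section trends S25°E; the acute angle between them is β = 20°.
tan α = tan 23° × sin 20° = 0.4245 × 0.3420 = 0.1452
α = arctan(0.1452) = 8.26°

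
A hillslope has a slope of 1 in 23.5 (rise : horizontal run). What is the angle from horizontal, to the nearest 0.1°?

tan θ = 1/23.5 = 0.0426
θ = arctan(0.0426) = 2.44°

2.4°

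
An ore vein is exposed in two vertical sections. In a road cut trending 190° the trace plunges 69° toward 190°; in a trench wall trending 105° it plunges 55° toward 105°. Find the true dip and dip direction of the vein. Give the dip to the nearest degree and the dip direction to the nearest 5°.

The two traces are lines in the plane: v₁ = (sin 190°·cos 69°, cos 190°·cos 69°, −sin 69°), v₂ = (sin 105°·cos 55°, cos 105°·cos 55°, −sin 55°).
Cross product v₁ × v₂ gives the pole to the plane: n ∝ (0.151, -0.568, 0.205).
Dip δ = arctan(|n_h|/n_z) = arctan(0.588/0.205) = 70.8°.
Dip direction = atan2(0.151, -0.568) = 165° (azimuth of n's horizontal projection).

true dip 71°, dip direction 165°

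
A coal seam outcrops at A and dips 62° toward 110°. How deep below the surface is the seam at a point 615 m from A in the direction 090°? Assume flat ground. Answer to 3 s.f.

The hole lies 20° from the dip direction, so the down-dip offset is 615 × cos 20° = 577.91 m.
Depth = down-dip offset × tan(dip) = 577.91 × tan 62° = 577.91 × 1.8807
Depth = 1086.89 m

1090 m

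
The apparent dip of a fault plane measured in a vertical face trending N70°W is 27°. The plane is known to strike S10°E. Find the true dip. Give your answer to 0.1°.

30.5°

The section is 60° from the strike.
tan δ = tan α / sin β = tan 27° / sin 60° = 0.5095 / 0.8660 = 0.5883
δ = arctan(0.5883) = 30.47°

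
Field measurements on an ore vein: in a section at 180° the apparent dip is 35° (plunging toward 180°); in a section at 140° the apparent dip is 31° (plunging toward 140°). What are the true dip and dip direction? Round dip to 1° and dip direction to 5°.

true dip 35°, dip direction 170°

Represent each trace as a vector plunging at its apparent dip toward its trend (east-north-up frame): v₁ = (0.000, -0.819, -0.574), v₂ = (0.551, -0.657, -0.515).
n = v₁ × v₂ = (0.045, -0.316, 0.451) (taken with n_z > 0).
True dip = arccos(n_z / |n|) = arccos(0.8164) = 35.3°.
The horizontal component of n points toward azimuth atan2(n_x, n_y) = 172°, the dip direction.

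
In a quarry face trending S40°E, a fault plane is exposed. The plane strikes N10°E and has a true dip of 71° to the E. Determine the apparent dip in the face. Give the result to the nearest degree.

66°

The section lies 50° from the strike.
tan(apparent dip) = tan 71° · sin 50° = 2.2248
apparent dip = arctan 2.2248 = 65.80°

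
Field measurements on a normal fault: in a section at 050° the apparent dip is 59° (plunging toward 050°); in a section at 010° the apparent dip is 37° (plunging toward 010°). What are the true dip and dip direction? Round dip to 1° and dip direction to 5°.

Represent each trace as a vector plunging at its apparent dip toward its trend (east-north-up frame): v₁ = (0.395, 0.331, -0.857), v₂ = (0.139, 0.787, -0.602).
Cross product v₁ × v₂ gives the pole to the plane: n ∝ (0.475, 0.119, 0.264).
tan δ = √(n_x²+n_y²)/n_z = 0.490/0.264, so δ = 61.6°.
Dip direction = atan2(0.475, 0.119) = 76° (azimuth of n's horizontal projection).

true dip 62°, dip direction 075°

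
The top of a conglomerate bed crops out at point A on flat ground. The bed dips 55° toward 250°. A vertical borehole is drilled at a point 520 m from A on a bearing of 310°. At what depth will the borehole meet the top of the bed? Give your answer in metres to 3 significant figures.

371 m

The hole lies 60° from the dip direction, so the down-dip offset is 520 × cos 60° = 260.00 m.
Depth = down-dip offset × tan(dip) = 260.00 × tan 55° = 260.00 × 1.4281
Depth = 371.32 m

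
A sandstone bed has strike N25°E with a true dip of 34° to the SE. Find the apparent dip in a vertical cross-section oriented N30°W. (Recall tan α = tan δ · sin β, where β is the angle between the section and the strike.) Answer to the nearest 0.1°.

28.9°

The section lies 55° from the strike.
tan(apparent dip) = tan 34° · sin 55° = 0.5525
α = arctan(0.5525) = 28.92°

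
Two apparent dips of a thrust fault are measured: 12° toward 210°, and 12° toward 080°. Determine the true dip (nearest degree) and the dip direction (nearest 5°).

true dip 27°, dip direction 145°

The two traces are lines in the plane: v₁ = (sin 210°·cos 12°, cos 210°·cos 12°, −sin 12°), v₂ = (sin 80°·cos 12°, cos 80°·cos 12°, −sin 12°).
Cross product v₁ × v₂ gives the pole to the plane: n ∝ (0.211, -0.302, 0.733).
True dip = arccos(n_z / |n|) = arccos(0.8934) = 26.7°.
The horizontal component of n points toward azimuth atan2(n_x, n_y) = 145°, the dip direction.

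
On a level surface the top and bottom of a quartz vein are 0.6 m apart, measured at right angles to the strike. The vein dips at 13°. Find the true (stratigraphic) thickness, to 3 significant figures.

0.135 m

True thickness t = w · sin(dip) = 0.6 × sin 13°
t = 0.6 × 0.2250 = 0.135 m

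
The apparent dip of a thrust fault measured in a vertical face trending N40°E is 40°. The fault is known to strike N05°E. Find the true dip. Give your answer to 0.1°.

β = acute angle between strike N05°E and section N40°E = 35°.
tan δ = tan α / sin β = tan 40° / sin 35° = 0.8391 / 0.5736 = 1.4629
true dip = arctan 1.4629 = 55.64°

55.6°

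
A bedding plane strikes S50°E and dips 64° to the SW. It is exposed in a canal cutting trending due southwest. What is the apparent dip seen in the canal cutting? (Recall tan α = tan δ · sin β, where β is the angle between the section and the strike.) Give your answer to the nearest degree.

Angle between strike (S50°E) and section (due southwest): β = 85°.
tan α = tan 64° × sin 85° = 2.0503 × 0.9962 = 2.0425
α = arctan(2.0425) = 63.91°

64°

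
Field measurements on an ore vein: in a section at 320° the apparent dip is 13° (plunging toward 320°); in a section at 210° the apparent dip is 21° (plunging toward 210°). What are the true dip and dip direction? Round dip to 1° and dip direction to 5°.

Each apparent-dip line lies in the plane. As unit vectors (x east, y north, z up), v₁ plunges 13°→320° and v₂ plunges 21°→210°.
n = v₁ × v₂ = (-0.449, -0.119, 0.855) (taken with n_z > 0).
tan δ = √(n_x²+n_y²)/n_z = 0.465/0.855, so δ = 28.5°.
The horizontal component of n points toward azimuth atan2(n_x, n_y) = 255°, the dip direction.

true dip 29°, dip direction 255°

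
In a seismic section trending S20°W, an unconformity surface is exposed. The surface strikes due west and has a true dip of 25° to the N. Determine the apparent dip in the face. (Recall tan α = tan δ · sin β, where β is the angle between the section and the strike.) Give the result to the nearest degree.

Angle between strike (due west) and section (S20°W): β = 70°.
tan α = tan 25° × sin 70° = 0.4663 × 0.9397 = 0.4382
α = arctan(0.4382) = 23.66°

24°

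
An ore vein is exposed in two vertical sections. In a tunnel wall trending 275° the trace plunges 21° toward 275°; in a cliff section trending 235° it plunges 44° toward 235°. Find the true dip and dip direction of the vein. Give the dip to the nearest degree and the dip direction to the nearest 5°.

Represent each trace as a vector plunging at its apparent dip toward its trend (east-north-up frame): v₁ = (-0.930, 0.081, -0.358), v₂ = (-0.589, -0.413, -0.695).
n = v₁ × v₂ = (-0.204, -0.435, 0.432) (taken with n_z > 0).
Dip δ = arctan(|n_h|/n_z) = arctan(0.481/0.432) = 48.1°.
Dip direction = azimuth of (n_x, n_y) = atan2(-0.204, -0.435) = 205°.

true dip 48°, dip direction 205°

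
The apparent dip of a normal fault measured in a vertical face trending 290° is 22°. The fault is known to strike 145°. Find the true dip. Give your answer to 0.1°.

The section is 35° from the strike.
tan δ = tan α / sin β = tan 22° / sin 35° = 0.4040 / 0.5736 = 0.7044
true dip = arctan 0.7044 = 35.16°

35.2°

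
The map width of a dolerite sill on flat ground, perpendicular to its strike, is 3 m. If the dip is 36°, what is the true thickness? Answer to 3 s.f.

1.76 m

True thickness t = w · sin(dip) = 3 × sin 36°
t = 3 × 0.5878 = 1.763 m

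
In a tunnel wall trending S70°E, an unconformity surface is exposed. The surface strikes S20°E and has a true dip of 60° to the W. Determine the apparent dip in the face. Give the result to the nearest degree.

Angle between strike (S20°E) and section (S70°E): β = 50°.
tan α = tan 60° × sin 50° = 1.7321 × 0.7660 = 1.3268
apparent dip = arctan 1.3268 = 53.00°

53°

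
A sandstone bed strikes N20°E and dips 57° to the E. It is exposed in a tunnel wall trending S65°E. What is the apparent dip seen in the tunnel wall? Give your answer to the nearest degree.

Angle between strike (N20°E) and section (S65°E): β = 85°.
tan(apparent dip) = tan 57° · sin 85° = 1.5340
apparent dip = arctan 1.5340 = 56.90°

57°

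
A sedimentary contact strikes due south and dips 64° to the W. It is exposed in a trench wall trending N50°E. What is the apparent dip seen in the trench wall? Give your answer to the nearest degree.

58°

The strike is due south and the section trends N50°E; the acute angle between them is β = 50°.
tan α = tan 64° × sin 50° = 2.0503 × 0.7660 = 1.5706
apparent dip = arctan 1.5706 = 57.52°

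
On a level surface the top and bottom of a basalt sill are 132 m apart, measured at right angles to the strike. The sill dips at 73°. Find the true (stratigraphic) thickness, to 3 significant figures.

True thickness t = w · sin(dip) = 132 × sin 73°
t = 132 × 0.9563 = 126.232 m

126 m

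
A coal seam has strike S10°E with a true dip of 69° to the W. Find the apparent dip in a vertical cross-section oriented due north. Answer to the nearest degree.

24°

Angle between strike (S10°E) and section (due north): β = 10°.
tan α = tan 69° × sin 10° = 2.6051 × 0.1736 = 0.4524
α = arctan(0.4524) = 24.34°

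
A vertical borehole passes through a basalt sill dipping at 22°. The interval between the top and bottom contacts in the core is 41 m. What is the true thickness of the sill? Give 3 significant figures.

38.0 m

True thickness t = h · cos(dip) = 41 × cos 22°
t = 41 × 0.9272 = 38.015 m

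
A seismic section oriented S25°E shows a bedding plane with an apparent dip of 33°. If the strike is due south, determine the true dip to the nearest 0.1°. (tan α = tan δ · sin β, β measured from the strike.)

56.9°

β = acute angle between strike due south and section S25°E = 25°.
tan δ = tan α / sin β = tan 33° / sin 25° = 0.6494 / 0.4226 = 1.5366
true dip = arctan 1.5366 = 56.94°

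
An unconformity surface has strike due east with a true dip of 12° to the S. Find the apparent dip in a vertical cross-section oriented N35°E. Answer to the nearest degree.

10°

The section lies 55° from the strike.
tan(apparent dip) = tan 12° · sin 55° = 0.1741
apparent dip = arctan 0.1741 = 9.88°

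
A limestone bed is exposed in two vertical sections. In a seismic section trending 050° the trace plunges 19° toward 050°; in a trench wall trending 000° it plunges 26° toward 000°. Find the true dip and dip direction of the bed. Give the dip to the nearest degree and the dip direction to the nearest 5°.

Each apparent-dip line lies in the plane. As unit vectors (x east, y north, z up), v₁ plunges 19°→050° and v₂ plunges 26°→000°.
The plane normal is n = v₁ × v₂ ∝ (0.026, 0.318, 0.651).
tan δ = √(n_x²+n_y²)/n_z = 0.319/0.651, so δ = 26.1°.
The horizontal component of n points toward azimuth atan2(n_x, n_y) = 5°, the dip direction.

true dip 26°, dip direction 005°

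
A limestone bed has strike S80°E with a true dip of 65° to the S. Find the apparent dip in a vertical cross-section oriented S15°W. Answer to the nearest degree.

65°

Angle between strike (S80°E) and section (S15°W): β = 85°.
tan(apparent dip) = tan 65° · sin 85° = 2.1363
α = arctan(2.1363) = 64.92°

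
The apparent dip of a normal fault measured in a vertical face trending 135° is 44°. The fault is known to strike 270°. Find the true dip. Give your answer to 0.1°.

β = acute angle between strike 270° and section 135° = 45°.
tan δ = tan α / sin β = tan 44° / sin 45° = 0.9657 / 0.7071 = 1.3657
δ = arctan(1.3657) = 53.79°

53.8°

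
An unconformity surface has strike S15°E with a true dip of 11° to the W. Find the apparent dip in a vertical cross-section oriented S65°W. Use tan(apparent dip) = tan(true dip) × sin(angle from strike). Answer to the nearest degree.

The section lies 80° from the strike.
tan(apparent dip) = tan 11° · sin 80° = 0.1914
apparent dip = arctan 0.1914 = 10.84°

11°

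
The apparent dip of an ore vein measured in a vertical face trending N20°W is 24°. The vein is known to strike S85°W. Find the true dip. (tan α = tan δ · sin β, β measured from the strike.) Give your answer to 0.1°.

The section is 75° from the strike.
tan(true dip) = tan 24° / sin 75° = 0.4609
true dip = arctan 0.4609 = 24.75°

24.7°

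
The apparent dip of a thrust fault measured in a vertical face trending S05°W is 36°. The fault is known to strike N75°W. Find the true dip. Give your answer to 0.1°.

36.4°

The section is 80° from the strike.
tan(true dip) = tan 36° / sin 80° = 0.7378
δ = arctan(0.7378) = 36.42°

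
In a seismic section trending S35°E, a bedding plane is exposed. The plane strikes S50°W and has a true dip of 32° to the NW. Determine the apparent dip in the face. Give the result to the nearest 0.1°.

Angle between strike (S50°W) and section (S35°E): β = 85°.
tan(apparent dip) = tan 32° · sin 85° = 0.6225
apparent dip = arctan 0.6225 = 31.90°

31.9°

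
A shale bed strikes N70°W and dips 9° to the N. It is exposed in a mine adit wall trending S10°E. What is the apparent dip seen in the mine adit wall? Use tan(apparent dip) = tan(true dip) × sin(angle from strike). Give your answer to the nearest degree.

The section lies 60° from the strike.
tan α = tan 9° × sin 60° = 0.1584 × 0.8660 = 0.1372
apparent dip = arctan 0.1372 = 7.81°

8°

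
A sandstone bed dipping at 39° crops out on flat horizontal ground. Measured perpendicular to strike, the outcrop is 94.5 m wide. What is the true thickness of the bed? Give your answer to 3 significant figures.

True thickness t = w · sin(dip) = 94.5 × sin 39°
t = 94.5 × 0.6293 = 59.471 m

59.5 m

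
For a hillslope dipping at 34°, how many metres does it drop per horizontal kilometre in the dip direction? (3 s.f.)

675 m

drop per km = 1000 × tan 34° = 1000 × 0.6745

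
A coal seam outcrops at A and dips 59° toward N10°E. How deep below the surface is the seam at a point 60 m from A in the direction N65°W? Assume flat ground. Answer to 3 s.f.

25.8 m

The hole lies 75° from the dip direction, so the down-dip offset is 60 × cos 75° = 15.53 m.
Depth = down-dip offset × tan(dip) = 15.53 × tan 59° = 15.53 × 1.6643
Depth = 25.84 m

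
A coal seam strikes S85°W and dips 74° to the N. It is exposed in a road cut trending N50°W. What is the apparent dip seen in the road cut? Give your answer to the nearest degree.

The section lies 45° from the strike.
tan(apparent dip) = tan 74° · sin 45° = 2.4660
α = arctan(2.4660) = 67.93°

68°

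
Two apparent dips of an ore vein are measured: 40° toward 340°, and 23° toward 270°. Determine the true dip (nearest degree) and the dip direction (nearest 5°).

true dip 40°, dip direction 330°

Represent each trace as a vector plunging at its apparent dip toward its trend (east-north-up frame): v₁ = (-0.262, 0.720, -0.643), v₂ = (-0.921, -0.000, -0.391).
n = v₁ × v₂ = (-0.281, 0.489, 0.663) (taken with n_z > 0).
True dip = arccos(n_z / |n|) = arccos(0.7613) = 40.4°.
Dip direction = azimuth of (n_x, n_y) = atan2(-0.281, 0.489) = 330°.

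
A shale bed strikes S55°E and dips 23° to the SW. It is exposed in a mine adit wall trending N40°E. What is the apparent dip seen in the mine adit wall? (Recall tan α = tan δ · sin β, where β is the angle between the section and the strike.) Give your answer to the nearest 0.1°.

The section lies 85° from the strike.
tan(apparent dip) = tan 23° · sin 85° = 0.4229
α = arctan(0.4229) = 22.92°

22.9°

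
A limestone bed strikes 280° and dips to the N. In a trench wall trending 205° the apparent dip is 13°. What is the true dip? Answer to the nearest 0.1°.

β = acute angle between strike 280° and section 205° = 75°.
tan(true dip) = tan 13° / sin 75° = 0.2390
δ = arctan(0.2390) = 13.44°

13.4°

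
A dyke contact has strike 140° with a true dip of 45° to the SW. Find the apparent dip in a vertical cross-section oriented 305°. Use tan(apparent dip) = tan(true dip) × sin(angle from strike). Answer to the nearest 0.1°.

The strike is 140° and the section trends 305°; the acute angle between them is β = 15°.
tan α = tan 45° × sin 15° = 1.0000 × 0.2588 = 0.2588
α = arctan(0.2588) = 14.51°

14.5°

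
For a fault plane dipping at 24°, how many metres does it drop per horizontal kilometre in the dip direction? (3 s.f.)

drop per km = 1000 × tan 24° = 1000 × 0.4452

445 m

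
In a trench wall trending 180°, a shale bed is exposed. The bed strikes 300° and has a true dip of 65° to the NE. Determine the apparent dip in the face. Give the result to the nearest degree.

62°

The strike is 300° and the section trends 180°; the acute angle between them is β = 60°.
tan(apparent dip) = tan 65° · sin 60° = 1.8572
apparent dip = arctan 1.8572 = 61.70°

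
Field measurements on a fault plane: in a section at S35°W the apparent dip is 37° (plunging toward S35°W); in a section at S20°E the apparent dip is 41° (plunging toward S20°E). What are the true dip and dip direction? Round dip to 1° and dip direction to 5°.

true dip 43°, dip direction 180°

Represent each trace as a vector plunging at its apparent dip toward its trend (east-north-up frame): v₁ = (-0.458, -0.654, -0.602), v₂ = (0.258, -0.709, -0.656).
Cross product v₁ × v₂ gives the pole to the plane: n ∝ (0.002, -0.456, 0.494).
Dip δ = arctan(|n_h|/n_z) = arctan(0.456/0.494) = 42.7°.
Dip direction = atan2(0.002, -0.456) = 180° (azimuth of n's horizontal projection).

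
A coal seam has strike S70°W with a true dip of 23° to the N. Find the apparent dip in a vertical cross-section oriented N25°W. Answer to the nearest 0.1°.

22.9°

Angle between strike (S70°W) and section (N25°W): β = 85°.
tan α = tan 23° × sin 85° = 0.4245 × 0.9962 = 0.4229
α = arctan(0.4229) = 22.92°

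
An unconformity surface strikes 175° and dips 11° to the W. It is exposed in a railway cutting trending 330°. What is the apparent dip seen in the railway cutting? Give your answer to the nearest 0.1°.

4.7°

The strike is 175° and the section trends 330°; the acute angle between them is β = 25°.
tan α = tan 11° × sin 25° = 0.1944 × 0.4226 = 0.0821
α = arctan(0.0821) = 4.70°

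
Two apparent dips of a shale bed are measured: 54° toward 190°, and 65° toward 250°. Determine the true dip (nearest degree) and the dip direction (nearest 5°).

The two traces are lines in the plane: v₁ = (sin 190°·cos 54°, cos 190°·cos 54°, −sin 54°), v₂ = (sin 250°·cos 65°, cos 250°·cos 65°, −sin 65°).
n = v₁ × v₂ = (-0.408, -0.229, 0.215) (taken with n_z > 0).
True dip = arccos(n_z / |n|) = arccos(0.4180) = 65.3°.
The horizontal component of n points toward azimuth atan2(n_x, n_y) = 241°, the dip direction.

true dip 65°, dip direction 240°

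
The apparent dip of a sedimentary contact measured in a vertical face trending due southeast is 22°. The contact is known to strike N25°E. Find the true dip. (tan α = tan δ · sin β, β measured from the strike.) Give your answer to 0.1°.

23.3°

The section is 70° from the strike.
tan(true dip) = tan 22° / sin 70° = 0.4300
true dip = arctan 0.4300 = 23.27°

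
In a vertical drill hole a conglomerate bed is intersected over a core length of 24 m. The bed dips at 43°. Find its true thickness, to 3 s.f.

True thickness t = h · cos(dip) = 24 × cos 43°
t = 24 × 0.7314 = 17.552 m

17.6 m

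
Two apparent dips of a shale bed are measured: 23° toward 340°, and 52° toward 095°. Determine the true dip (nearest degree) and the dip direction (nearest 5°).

Represent each trace as a vector plunging at its apparent dip toward its trend (east-north-up frame): v₁ = (-0.315, 0.865, -0.391), v₂ = (0.613, -0.054, -0.788).
Cross product v₁ × v₂ gives the pole to the plane: n ∝ (0.703, 0.488, 0.514).
Dip δ = arctan(|n_h|/n_z) = arctan(0.855/0.514) = 59.0°.
Dip direction = atan2(0.703, 0.488) = 55° (azimuth of n's horizontal projection).

true dip 59°, dip direction 055°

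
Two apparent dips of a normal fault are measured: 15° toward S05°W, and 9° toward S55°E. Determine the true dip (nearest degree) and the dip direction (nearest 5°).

true dip 15°, dip direction 180°

Each apparent-dip line lies in the plane. As unit vectors (x east, y north, z up), v₁ plunges 15°→S05°W and v₂ plunges 9°→S55°E.
Cross product v₁ × v₂ gives the pole to the plane: n ∝ (0.004, -0.223, 0.826).
True dip = arccos(n_z / |n|) = arccos(0.9656) = 15.1°.
The horizontal component of n points toward azimuth atan2(n_x, n_y) = 179°, the dip direction.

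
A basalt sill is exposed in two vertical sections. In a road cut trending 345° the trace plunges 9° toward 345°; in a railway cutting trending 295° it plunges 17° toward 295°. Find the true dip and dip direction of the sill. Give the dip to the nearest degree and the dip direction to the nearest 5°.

true dip 17°, dip direction 285°

Represent each trace as a vector plunging at its apparent dip toward its trend (east-north-up frame): v₁ = (-0.256, 0.954, -0.156), v₂ = (-0.867, 0.404, -0.292).
Cross product v₁ × v₂ gives the pole to the plane: n ∝ (-0.216, 0.061, 0.724).
True dip = arccos(n_z / |n|) = arccos(0.9552) = 17.2°.
Dip direction = azimuth of (n_x, n_y) = atan2(-0.216, 0.061) = 286°.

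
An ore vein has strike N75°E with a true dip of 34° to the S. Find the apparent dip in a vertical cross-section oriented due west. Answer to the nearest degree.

The section lies 15° from the strike.
tan α = tan 34° × sin 15° = 0.6745 × 0.2588 = 0.1746
apparent dip = arctan 0.1746 = 9.90°

10°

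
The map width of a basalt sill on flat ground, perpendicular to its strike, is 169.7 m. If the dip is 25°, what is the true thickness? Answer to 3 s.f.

True thickness t = w · sin(dip) = 169.7 × sin 25°
t = 169.7 × 0.4226 = 71.718 m

71.7 m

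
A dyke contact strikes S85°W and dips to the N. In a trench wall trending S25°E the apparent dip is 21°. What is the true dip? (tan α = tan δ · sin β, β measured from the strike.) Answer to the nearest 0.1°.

22.2°

The section is 70° from the strike.
tan(true dip) = tan 21° / sin 70° = 0.4085
true dip = arctan 0.4085 = 22.22°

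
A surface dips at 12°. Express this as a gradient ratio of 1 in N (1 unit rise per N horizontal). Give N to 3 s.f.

1 in 4.70

1 : N means tan θ = 1/N, so N = 1/tan 12° = 1/0.2126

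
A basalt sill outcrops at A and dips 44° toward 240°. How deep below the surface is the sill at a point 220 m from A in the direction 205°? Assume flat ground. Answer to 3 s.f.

174 m

The hole lies 35° from the dip direction, so the down-dip offset is 220 × cos 35° = 180.21 m.
Depth = down-dip offset × tan(dip) = 180.21 × tan 44° = 180.21 × 0.9657
Depth = 174.03 m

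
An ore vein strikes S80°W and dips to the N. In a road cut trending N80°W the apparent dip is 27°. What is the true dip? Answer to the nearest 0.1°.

56.1°

The section is 20° from the strike.
tan δ = tan α / sin β = tan 27° / sin 20° = 0.5095 / 0.3420 = 1.4898
δ = arctan(1.4898) = 56.13°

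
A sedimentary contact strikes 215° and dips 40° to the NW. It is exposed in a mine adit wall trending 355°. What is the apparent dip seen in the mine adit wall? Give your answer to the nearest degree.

28°

The section lies 40° from the strike.
tan α = tan 40° × sin 40° = 0.8391 × 0.6428 = 0.5394
apparent dip = arctan 0.5394 = 28.34°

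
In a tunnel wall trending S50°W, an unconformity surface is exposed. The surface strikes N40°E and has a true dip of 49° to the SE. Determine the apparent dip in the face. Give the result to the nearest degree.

The strike is N40°E and the section trends S50°W; the acute angle between them is β = 10°.
tan α = tan 49° × sin 10° = 1.1504 × 0.1736 = 0.1998
apparent dip = arctan 0.1998 = 11.30°

11°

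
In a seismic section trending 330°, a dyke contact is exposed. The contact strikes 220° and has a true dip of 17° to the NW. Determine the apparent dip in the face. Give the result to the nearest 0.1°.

16.0°

The section lies 70° from the strike.
tan(apparent dip) = tan 17° · sin 70° = 0.2873
apparent dip = arctan 0.2873 = 16.03°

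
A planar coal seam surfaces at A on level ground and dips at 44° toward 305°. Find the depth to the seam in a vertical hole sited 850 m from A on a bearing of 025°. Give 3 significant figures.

The hole lies 80° from the dip direction, so the down-dip offset is 850 × cos 80° = 147.60 m.
Depth = down-dip offset × tan(dip) = 147.60 × tan 44° = 147.60 × 0.9657
Depth = 142.54 m

143 m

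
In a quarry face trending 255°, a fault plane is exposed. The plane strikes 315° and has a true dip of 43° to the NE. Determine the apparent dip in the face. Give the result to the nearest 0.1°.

The strike is 315° and the section trends 255°; the acute angle between them is β = 60°.
tan(apparent dip) = tan 43° · sin 60° = 0.8076
apparent dip = arctan 0.8076 = 38.92°

38.9°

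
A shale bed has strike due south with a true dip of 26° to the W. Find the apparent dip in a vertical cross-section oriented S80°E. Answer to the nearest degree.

Angle between strike (due south) and section (S80°E): β = 80°.
tan α = tan 26° × sin 80° = 0.4877 × 0.9848 = 0.4803
α = arctan(0.4803) = 25.66°

26°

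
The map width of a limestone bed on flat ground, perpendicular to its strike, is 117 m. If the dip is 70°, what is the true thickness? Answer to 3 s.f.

110 m

True thickness t = w · sin(dip) = 117 × sin 70°
t = 117 × 0.9397 = 109.944 m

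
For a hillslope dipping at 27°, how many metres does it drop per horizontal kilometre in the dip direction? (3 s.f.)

510 m

drop per km = 1000 × tan 27° = 1000 × 0.5095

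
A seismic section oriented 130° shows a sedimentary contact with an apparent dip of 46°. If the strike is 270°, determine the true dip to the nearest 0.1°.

58.2°

β = acute angle between strike 270° and section 130° = 40°.
tan(true dip) = tan 46° / sin 40° = 1.6110
true dip = arctan 1.6110 = 58.17°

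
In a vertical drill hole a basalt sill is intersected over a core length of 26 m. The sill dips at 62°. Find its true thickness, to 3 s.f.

12.2 m

True thickness t = h · cos(dip) = 26 × cos 62°
t = 26 × 0.4695 = 12.206 m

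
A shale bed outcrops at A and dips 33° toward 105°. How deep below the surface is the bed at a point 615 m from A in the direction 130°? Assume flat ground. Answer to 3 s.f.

362 m

The hole lies 25° from the dip direction, so the down-dip offset is 615 × cos 25° = 557.38 m.
Depth = down-dip offset × tan(dip) = 557.38 × tan 33° = 557.38 × 0.6494
Depth = 361.97 m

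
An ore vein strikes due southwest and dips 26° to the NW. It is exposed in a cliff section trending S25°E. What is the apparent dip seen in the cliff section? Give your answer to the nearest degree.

25°

Angle between strike (due southwest) and section (S25°E): β = 70°.
tan(apparent dip) = tan 26° · sin 70° = 0.4583
apparent dip = arctan 0.4583 = 24.62°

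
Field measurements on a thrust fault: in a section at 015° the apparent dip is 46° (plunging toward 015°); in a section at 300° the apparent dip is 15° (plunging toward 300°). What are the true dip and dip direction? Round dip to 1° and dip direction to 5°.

The two traces are lines in the plane: v₁ = (sin 15°·cos 46°, cos 15°·cos 46°, −sin 46°), v₂ = (sin 300°·cos 15°, cos 300°·cos 15°, −sin 15°).
n = v₁ × v₂ = (0.174, 0.648, 0.648) (taken with n_z > 0).
True dip = arccos(n_z / |n|) = arccos(0.6947) = 46.0°.
Dip direction = azimuth of (n_x, n_y) = atan2(0.174, 0.648) = 15°.

true dip 46°, dip direction 015°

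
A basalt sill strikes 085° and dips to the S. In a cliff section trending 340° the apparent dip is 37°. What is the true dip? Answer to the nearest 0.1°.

38.0°

β = acute angle between strike 085° and section 340° = 75°.
tan δ = tan α / sin β = tan 37° / sin 75° = 0.7536 / 0.9659 = 0.7801
true dip = arctan 0.7801 = 37.96°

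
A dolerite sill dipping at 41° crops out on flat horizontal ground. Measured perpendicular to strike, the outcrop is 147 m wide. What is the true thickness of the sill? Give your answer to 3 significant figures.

True thickness t = w · sin(dip) = 147 × sin 41°
t = 147 × 0.6561 = 96.441 m

96.4 m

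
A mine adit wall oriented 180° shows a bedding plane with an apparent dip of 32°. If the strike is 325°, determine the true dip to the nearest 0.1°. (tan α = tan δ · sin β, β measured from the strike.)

β = acute angle between strike 325° and section 180° = 35°.
tan(true dip) = tan 32° / sin 35° = 1.0894
true dip = arctan 1.0894 = 47.45°

47.5°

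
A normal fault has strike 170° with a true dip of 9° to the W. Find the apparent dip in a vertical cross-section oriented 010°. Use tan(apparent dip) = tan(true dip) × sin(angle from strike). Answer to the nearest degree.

3°

The section lies 20° from the strike.
tan(apparent dip) = tan 9° · sin 20° = 0.0542
apparent dip = arctan 0.0542 = 3.10°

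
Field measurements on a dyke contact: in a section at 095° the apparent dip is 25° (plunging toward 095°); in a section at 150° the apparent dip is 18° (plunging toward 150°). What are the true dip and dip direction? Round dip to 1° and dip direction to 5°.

The two traces are lines in the plane: v₁ = (sin 95°·cos 25°, cos 95°·cos 25°, −sin 25°), v₂ = (sin 150°·cos 18°, cos 150°·cos 18°, −sin 18°).
The plane normal is n = v₁ × v₂ ∝ (0.324, -0.078, 0.706).
tan δ = √(n_x²+n_y²)/n_z = 0.333/0.706, so δ = 25.2°.
Dip direction = azimuth of (n_x, n_y) = atan2(0.324, -0.078) = 104°.

true dip 25°, dip direction 105°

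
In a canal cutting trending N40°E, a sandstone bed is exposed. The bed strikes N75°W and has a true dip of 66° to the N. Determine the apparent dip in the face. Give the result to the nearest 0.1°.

63.8°

The strike is N75°W and the section trends N40°E; the acute angle between them is β = 65°.
tan(apparent dip) = tan 66° · sin 65° = 2.0356
α = arctan(2.0356) = 63.84°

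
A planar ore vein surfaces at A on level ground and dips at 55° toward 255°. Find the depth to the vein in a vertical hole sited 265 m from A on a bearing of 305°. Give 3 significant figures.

243 m

The hole lies 50° from the dip direction, so the down-dip offset is 265 × cos 50° = 170.34 m.
Depth = down-dip offset × tan(dip) = 170.34 × tan 55° = 170.34 × 1.4281
Depth = 243.27 m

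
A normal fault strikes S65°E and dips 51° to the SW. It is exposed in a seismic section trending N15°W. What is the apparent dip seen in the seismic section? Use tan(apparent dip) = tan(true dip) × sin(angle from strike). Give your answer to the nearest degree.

43°

Angle between strike (S65°E) and section (N15°W): β = 50°.
tan(apparent dip) = tan 51° · sin 50° = 0.9460
apparent dip = arctan 0.9460 = 43.41°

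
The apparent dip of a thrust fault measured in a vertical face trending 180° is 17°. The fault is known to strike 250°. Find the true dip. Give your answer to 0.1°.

18.0°

β = acute angle between strike 250° and section 180° = 70°.
tan δ = tan α / sin β = tan 17° / sin 70° = 0.3057 / 0.9397 = 0.3254
δ = arctan(0.3254) = 18.02°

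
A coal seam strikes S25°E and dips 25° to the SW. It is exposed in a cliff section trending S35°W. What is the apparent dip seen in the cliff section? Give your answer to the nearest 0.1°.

22.0°

The section lies 60° from the strike.
tan α = tan 25° × sin 60° = 0.4663 × 0.8660 = 0.4038
α = arctan(0.4038) = 21.99°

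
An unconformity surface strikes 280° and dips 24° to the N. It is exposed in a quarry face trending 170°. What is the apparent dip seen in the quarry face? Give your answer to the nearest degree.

23°

The strike is 280° and the section trends 170°; the acute angle between them is β = 70°.
tan α = tan 24° × sin 70° = 0.4452 × 0.9397 = 0.4184
α = arctan(0.4184) = 22.70°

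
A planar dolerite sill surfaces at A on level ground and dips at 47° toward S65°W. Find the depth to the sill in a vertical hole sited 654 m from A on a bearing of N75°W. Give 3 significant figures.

The hole lies 40° from the dip direction, so the down-dip offset is 654 × cos 40° = 500.99 m.
Depth = down-dip offset × tan(dip) = 500.99 × tan 47° = 500.99 × 1.0724
Depth = 537.25 m

537 m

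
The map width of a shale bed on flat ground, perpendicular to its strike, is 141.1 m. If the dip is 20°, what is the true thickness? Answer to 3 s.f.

48.3 m

True thickness t = w · sin(dip) = 141.1 × sin 20°
t = 141.1 × 0.3420 = 48.259 m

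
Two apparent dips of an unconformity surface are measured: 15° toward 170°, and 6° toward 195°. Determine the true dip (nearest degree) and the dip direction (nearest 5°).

true dip 23°, dip direction 120°

Each apparent-dip line lies in the plane. As unit vectors (x east, y north, z up), v₁ plunges 15°→170° and v₂ plunges 6°→195°.
The plane normal is n = v₁ × v₂ ∝ (0.149, -0.084, 0.406).
True dip = arccos(n_z / |n|) = arccos(0.9213) = 22.9°.
The horizontal component of n points toward azimuth atan2(n_x, n_y) = 119°, the dip direction.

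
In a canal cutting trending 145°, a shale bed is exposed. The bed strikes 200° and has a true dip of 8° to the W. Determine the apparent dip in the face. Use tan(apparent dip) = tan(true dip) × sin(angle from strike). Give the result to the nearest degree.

7°

The section lies 55° from the strike.
tan(apparent dip) = tan 8° · sin 55° = 0.1151
α = arctan(0.1151) = 6.57°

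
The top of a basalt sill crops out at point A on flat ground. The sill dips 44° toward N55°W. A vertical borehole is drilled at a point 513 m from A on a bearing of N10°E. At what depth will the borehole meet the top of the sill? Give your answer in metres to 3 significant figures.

209 m

The hole lies 65° from the dip direction, so the down-dip offset is 513 × cos 65° = 216.80 m.
Depth = down-dip offset × tan(dip) = 216.80 × tan 44° = 216.80 × 0.9657
Depth = 209.36 m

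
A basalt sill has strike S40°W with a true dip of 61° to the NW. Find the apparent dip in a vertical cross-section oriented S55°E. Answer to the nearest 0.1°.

60.9°

The section lies 85° from the strike.
tan α = tan 61° × sin 85° = 1.8040 × 0.9962 = 1.7972
apparent dip = arctan 1.7972 = 60.91°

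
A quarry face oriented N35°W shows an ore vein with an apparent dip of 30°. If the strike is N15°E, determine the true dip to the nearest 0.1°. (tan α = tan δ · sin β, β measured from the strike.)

The section is 50° from the strike.
tan(true dip) = tan 30° / sin 50° = 0.7537
true dip = arctan 0.7537 = 37.00°

37.0°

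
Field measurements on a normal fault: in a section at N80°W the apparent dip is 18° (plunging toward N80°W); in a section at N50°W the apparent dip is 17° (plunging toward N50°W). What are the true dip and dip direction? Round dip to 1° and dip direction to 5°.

true dip 18°, dip direction 290°

Represent each trace as a vector plunging at its apparent dip toward its trend (east-north-up frame): v₁ = (-0.937, 0.165, -0.309), v₂ = (-0.733, 0.615, -0.292).
n = v₁ × v₂ = (-0.142, 0.047, 0.455) (taken with n_z > 0).
True dip = arccos(n_z / |n|) = arccos(0.9500) = 18.2°.
The horizontal component of n points toward azimuth atan2(n_x, n_y) = 289°, the dip direction.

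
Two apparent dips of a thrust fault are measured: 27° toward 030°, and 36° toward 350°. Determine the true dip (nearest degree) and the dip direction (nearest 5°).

true dip 36°, dip direction 345°

The two traces are lines in the plane: v₁ = (sin 30°·cos 27°, cos 30°·cos 27°, −sin 27°), v₂ = (sin 350°·cos 36°, cos 350°·cos 36°, −sin 36°).
Cross product v₁ × v₂ gives the pole to the plane: n ∝ (-0.092, 0.326, 0.463).
Dip δ = arctan(|n_h|/n_z) = arctan(0.338/0.463) = 36.1°.
Dip direction = azimuth of (n_x, n_y) = atan2(-0.092, 0.326) = 344°.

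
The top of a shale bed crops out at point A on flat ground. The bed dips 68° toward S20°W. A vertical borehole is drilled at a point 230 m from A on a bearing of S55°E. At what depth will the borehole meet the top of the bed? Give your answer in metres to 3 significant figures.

The hole lies 75° from the dip direction, so the down-dip offset is 230 × cos 75° = 59.53 m.
Depth = down-dip offset × tan(dip) = 59.53 × tan 68° = 59.53 × 2.4751
Depth = 147.34 m

147 m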